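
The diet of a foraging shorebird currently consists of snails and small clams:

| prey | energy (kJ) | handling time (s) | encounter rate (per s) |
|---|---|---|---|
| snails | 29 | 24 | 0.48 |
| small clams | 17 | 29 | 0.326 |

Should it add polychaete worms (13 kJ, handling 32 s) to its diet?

On snails and small clams alone, R = ΣλE/(1+Σλh) = 19.46/21.97 = 0.8857 kJ/s.
Profitability of polychaete worms: 13/32 = 0.4062 kJ/s.
Since 0.4062 < R, time spent handling polychaete worms is better spent searching.

No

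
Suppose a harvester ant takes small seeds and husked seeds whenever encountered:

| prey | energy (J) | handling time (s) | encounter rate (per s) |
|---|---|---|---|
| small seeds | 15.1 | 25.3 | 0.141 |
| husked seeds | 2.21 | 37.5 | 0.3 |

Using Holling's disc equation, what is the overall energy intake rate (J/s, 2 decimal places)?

0.18 J/s

Energy encountered per unit search time: 0.141×15.1 + 0.3×2.21 = 2.792 J/s.
Handling time per unit search time: 0.141×25.3 + 0.3×37.5 = 14.82.
Rate = 2.792/(1 + 14.82) = 0.1765 J/s.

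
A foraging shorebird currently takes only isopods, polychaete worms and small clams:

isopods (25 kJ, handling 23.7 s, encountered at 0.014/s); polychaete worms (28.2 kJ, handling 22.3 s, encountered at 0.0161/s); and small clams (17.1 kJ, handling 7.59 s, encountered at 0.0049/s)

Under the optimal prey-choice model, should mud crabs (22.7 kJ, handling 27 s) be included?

Yes

Current rate: (0.014×25 + 0.0161×28.2 + 0.0049×17.1)/(1 + 0.014×23.7 + 0.0161×22.3 + 0.0049×7.59) = 0.5138 kJ/s.
mud crabs: E/h = 22.7/27 = 0.8407 kJ/s.
0.8407 > 0.5138, so adding mud crabs raises the average — include it.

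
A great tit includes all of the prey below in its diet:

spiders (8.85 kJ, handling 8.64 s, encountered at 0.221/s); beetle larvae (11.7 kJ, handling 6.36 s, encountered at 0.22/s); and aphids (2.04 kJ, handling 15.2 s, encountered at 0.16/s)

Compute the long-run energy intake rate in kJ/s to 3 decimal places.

0.720 kJ/s

R = Σλ_iE_i / (1 + Σλ_ih_i)
Numerator: 0.221×8.85 + 0.22×11.7 + 0.16×2.04 = 4.856
Denominator: 1 + 0.221×8.64 + 0.22×6.36 + 0.16×15.2 = 6.741
R = 4.856/6.741 = 0.7204 kJ/s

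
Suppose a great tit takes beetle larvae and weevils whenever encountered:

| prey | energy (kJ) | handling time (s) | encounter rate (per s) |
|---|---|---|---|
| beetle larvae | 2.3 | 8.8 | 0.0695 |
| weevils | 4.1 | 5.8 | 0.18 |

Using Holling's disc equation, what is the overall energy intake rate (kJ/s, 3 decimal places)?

R = Σλ_iE_i / (1 + Σλ_ih_i)
Numerator: 0.0695×2.3 + 0.18×4.1 = 0.8978
Denominator: 1 + 0.0695×8.8 + 0.18×5.8 = 2.656
R = 0.8978/2.656 = 0.3381 kJ/s

0.338 kJ/s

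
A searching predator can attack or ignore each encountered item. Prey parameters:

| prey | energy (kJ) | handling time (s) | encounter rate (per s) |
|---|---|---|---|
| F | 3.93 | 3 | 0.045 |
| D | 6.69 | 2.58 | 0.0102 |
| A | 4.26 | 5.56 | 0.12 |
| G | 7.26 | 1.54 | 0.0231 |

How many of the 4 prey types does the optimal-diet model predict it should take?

Rank by E/h (kJ/s): G 4.71, D 2.59, F 1.31, A 0.766. Include each in turn until the next type's E/h falls below the running intake rate.
Rate on top 1: 0.1619. D: 2.59 > 0.1619 → include.
Rate on top 2: 0.2222. F: 1.31 > 0.2222 → include.
Rate on top 3: 0.3449. A: 0.766 > 0.3449 → include.
Optimal diet: G, D, F, A — 4 of 4 types.

4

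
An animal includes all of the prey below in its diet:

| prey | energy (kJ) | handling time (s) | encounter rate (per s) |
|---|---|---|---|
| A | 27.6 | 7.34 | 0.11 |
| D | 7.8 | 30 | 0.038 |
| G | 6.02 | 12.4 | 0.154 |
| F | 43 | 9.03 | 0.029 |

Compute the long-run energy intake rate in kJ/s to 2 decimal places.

1.08 kJ/s

Energy encountered per unit search time: 0.11×27.6 + 0.038×7.8 + 0.154×6.02 + 0.029×43 = 5.506 kJ/s.
Handling time per unit search time: 0.11×7.34 + 0.038×30 + 0.154×12.4 + 0.029×9.03 = 4.119.
Rate = 5.506/(1 + 4.119) = 1.076 kJ/s.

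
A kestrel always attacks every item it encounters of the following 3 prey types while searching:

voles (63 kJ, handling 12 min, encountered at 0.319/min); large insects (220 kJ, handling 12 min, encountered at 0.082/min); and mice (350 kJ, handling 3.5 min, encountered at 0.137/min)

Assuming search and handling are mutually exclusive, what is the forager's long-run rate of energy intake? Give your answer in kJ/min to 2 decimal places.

13.68 kJ/min

R = Σλ_iE_i / (1 + Σλ_ih_i)
Numerator: 0.319×63 + 0.082×220 + 0.137×350 = 86.09
Denominator: 1 + 0.319×12 + 0.082×12 + 0.137×3.5 = 6.292
R = 86.09/6.292 = 13.68 kJ/min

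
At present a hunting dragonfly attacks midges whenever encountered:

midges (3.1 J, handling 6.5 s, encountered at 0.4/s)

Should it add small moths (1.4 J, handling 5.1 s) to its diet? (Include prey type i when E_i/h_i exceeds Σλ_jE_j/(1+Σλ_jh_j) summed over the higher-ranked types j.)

Intake rate on the current diet: R = (0.4×3.1) / (1 + 0.4×6.5) = 1.24/3.6 = 0.3444 J/s.
Profitability of small moths: 1.4/5.1 = 0.2745 J/s.
0.2745 < 0.3444, so adding small moths would lower the average — exclude it.

No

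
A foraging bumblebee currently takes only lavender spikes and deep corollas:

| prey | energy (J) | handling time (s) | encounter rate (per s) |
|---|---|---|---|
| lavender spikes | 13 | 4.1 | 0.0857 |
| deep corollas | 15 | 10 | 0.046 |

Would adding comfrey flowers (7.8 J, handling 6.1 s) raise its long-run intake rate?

Yes

Intake rate on the current diet: R = (0.0857×13 + 0.046×15) / (1 + 0.0857×4.1 + 0.046×10) = 1.804/1.811 = 0.996 J/s.
comfrey flowers: E/h = 7.8/6.1 = 1.279 J/s.
1.279 > 0.996, so adding comfrey flowers raises the average — include it.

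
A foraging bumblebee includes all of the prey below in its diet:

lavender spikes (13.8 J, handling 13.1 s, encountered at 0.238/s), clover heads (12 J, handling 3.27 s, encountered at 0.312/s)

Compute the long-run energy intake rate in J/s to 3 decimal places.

R = Σλ_iE_i / (1 + Σλ_ih_i)
Numerator: 0.238×13.8 + 0.312×12 = 7.028
Denominator: 1 + 0.238×13.1 + 0.312×3.27 = 5.138
R = 7.028/5.138 = 1.368 J/s

1.368 J/s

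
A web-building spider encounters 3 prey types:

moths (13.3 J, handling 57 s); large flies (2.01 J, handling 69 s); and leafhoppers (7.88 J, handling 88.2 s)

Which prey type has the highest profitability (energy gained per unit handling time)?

In descending order of E/h:
moths: 13.3/57 = 0.233 J/s
leafhoppers: 7.88/88.2 = 0.0893 J/s
large flies: 2.01/69 = 0.0291 J/s

moths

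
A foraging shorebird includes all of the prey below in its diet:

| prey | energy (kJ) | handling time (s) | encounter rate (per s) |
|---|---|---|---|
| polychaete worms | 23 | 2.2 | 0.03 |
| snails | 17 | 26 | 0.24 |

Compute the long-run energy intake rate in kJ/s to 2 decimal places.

0.65 kJ/s

Energy encountered per unit search time: 0.03×23 + 0.24×17 = 4.77 kJ/s.
Handling time per unit search time: 0.03×2.2 + 0.24×26 = 6.306.
Rate = 4.77/(1 + 6.306) = 0.6529 kJ/s.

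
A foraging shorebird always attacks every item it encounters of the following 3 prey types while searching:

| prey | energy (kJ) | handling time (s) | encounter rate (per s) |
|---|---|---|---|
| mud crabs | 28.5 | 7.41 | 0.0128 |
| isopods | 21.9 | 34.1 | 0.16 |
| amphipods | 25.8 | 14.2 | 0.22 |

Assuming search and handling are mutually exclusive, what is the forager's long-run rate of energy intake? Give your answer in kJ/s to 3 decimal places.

R = Σλ_iE_i / (1 + Σλ_ih_i)
Numerator: 0.0128×28.5 + 0.16×21.9 + 0.22×25.8 = 9.545
Denominator: 1 + 0.0128×7.41 + 0.16×34.1 + 0.22×14.2 = 9.675
R = 9.545/9.675 = 0.9866 kJ/s

0.987 kJ/s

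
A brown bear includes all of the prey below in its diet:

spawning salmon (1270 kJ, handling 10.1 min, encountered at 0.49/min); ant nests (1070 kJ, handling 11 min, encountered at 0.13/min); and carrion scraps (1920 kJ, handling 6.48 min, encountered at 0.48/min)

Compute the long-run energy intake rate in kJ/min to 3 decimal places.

Energy encountered per unit search time: 0.49×1270 + 0.13×1070 + 0.48×1920 = 1683 kJ/min.
Handling time per unit search time: 0.49×10.1 + 0.13×11 + 0.48×6.48 = 9.489.
Rate = 1683/(1 + 9.489) = 160.4 kJ/min.

160.448 kJ/min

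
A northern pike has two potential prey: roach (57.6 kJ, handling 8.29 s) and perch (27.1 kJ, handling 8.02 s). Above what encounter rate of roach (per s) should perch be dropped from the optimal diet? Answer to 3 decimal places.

At the threshold, the rate on roach alone equals the profitability of perch: λ·57.6/(1 + λ·8.29) = 27.1/8.02 = 3.379.
Rearranging, λ(57.6 − 3.379×8.29) = 3.379, so λ = 3.379/29.59 = 0.1142 per s.

0.114 per s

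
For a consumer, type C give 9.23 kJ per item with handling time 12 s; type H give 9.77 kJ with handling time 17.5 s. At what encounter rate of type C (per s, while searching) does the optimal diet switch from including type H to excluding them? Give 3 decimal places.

At the threshold, the rate on type C alone equals the profitability of type H: λ·9.23/(1 + λ·12) = 9.77/17.5 = 0.5583.
Rearranging, λ(9.23 − 0.5583×12) = 0.5583, so λ = 0.5583/2.531 = 0.2206 per s.

0.221 per s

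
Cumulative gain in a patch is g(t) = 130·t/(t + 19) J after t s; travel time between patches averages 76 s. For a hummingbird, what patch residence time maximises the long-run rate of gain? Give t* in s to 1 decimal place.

38.0 s

Optimal t* satisfies g'(t*) = g(t*)/(T + t*).
g'(t) = 130·19/(t + 19)². Setting 130·19/(t+19)² = 130t/[(t+19)(76+t)] gives 19(76+t) = t(t+19), so t² = 19×76 = 1444.
t* = √1444 = 38 s.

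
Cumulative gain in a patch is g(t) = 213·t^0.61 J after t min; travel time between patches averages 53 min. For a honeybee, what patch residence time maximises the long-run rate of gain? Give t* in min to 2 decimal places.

Maximise g(t)/(T+t): set derivative to zero → g'(t)(T+t) = g(t).
g'(t) = 0.61·213·t^-0.39. Setting 0.61·213·t^-0.39 = 213·t^0.61/(53+t) gives 0.61(53+t) = t, so 0.39·t = 0.61×53.
t* = 0.61×53/0.39 = 82.9 min.

82.90 min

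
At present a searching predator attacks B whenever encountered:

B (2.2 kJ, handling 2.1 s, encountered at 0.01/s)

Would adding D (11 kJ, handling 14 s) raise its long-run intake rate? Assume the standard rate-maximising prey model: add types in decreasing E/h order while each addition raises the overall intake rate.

Yes

On B alone, R = ΣλE/(1+Σλh) = 0.022/1.021 = 0.02155 kJ/s.
D: E/h = 11/14 = 0.7857 kJ/s.
Since 0.7857 > R, including D increases the long-run rate.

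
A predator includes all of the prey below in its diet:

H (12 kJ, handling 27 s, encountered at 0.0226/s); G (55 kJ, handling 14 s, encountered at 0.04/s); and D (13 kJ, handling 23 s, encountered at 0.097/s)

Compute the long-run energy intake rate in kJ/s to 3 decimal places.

Energy encountered per unit search time: 0.0226×12 + 0.04×55 + 0.097×13 = 3.732 kJ/s.
Handling time per unit search time: 0.0226×27 + 0.04×14 + 0.097×23 = 3.401.
Rate = 3.732/(1 + 3.401) = 0.848 kJ/s.

0.848 kJ/s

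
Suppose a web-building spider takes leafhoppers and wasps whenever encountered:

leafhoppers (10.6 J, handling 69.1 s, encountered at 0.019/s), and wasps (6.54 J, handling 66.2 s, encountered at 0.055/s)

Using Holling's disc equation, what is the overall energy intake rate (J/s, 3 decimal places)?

0.094 J/s

R = (0.019×10.6 + 0.055×6.54) / (1 + 0.019×69.1 + 0.055×66.2) = 0.5611/5.954 = 0.09424 J/s.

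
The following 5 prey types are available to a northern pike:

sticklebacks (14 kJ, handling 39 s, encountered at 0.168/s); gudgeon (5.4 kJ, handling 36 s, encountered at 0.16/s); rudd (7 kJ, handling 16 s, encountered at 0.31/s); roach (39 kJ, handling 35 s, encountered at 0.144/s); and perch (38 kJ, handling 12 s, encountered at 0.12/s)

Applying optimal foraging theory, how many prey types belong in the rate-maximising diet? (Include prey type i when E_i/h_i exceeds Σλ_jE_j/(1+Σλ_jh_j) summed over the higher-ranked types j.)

Rank by E/h (kJ/s): perch 3.17, roach 1.11, rudd 0.438, sticklebacks 0.359, gudgeon 0.15. Include each in turn until the next type's E/h falls below the running intake rate.
Rate on top 1: 1.869. roach: 1.11 < 1.869 → exclude; stop.
Optimal diet: perch — 1 of 5 types.

1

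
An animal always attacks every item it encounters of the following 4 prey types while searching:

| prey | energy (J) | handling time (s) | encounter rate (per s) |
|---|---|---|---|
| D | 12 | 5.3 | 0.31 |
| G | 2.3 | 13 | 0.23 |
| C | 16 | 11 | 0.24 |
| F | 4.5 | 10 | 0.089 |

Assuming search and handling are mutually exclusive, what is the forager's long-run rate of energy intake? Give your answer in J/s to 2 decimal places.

0.93 J/s

R = (0.31×12 + 0.23×2.3 + 0.24×16 + 0.089×4.5) / (1 + 0.31×5.3 + 0.23×13 + 0.24×11 + 0.089×10) = 8.489/9.163 = 0.9265 J/s.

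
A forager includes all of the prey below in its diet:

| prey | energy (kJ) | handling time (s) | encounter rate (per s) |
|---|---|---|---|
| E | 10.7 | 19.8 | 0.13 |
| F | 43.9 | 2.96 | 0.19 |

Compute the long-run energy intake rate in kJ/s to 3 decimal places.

R = (0.13×10.7 + 0.19×43.9) / (1 + 0.13×19.8 + 0.19×2.96) = 9.732/4.136 = 2.353 kJ/s.

2.353 kJ/s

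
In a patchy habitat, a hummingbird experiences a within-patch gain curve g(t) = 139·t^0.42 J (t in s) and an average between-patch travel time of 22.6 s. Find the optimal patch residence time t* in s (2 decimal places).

By the marginal value theorem, leave when the instantaneous gain rate g'(t) equals the habitat-wide average g(t)/(T + t).
g'(t) = 0.42·139·t^-0.58. Setting 0.42·139·t^-0.58 = 139·t^0.42/(22.6+t) gives 0.42(22.6+t) = t, so 0.58·t = 0.42×22.6.
t* = 0.42×22.6/0.58 = 16.37 s.

16.37 s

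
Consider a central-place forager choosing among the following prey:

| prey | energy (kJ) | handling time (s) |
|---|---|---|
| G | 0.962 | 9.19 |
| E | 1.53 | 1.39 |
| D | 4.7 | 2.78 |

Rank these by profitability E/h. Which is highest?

D

Profitability E/h (kJ/s): G = 0.962/9.19 = 0.105, E = 1.53/1.39 = 1.1, D = 4.7/2.78 = 1.69.
Ranked: D > E > G.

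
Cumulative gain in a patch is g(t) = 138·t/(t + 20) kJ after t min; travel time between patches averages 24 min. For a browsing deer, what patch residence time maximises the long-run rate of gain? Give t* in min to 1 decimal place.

Optimal t* satisfies g'(t*) = g(t*)/(T + t*).
g'(t) = 138·20/(t + 20)². Setting 138·20/(t+20)² = 138t/[(t+20)(24+t)] gives 20(24+t) = t(t+20), so t² = 20×24 = 480.
t* = √480 = 21.91 min.

21.9 min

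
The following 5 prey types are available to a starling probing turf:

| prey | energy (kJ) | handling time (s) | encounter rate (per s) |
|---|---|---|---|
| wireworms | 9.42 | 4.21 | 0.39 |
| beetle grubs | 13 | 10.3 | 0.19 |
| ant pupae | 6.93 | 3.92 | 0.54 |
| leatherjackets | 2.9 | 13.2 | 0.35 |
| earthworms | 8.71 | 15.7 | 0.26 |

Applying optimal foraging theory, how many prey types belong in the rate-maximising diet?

Profitabilities (E/h, kJ/s): wireworms 2.24, ant pupae 1.77, beetle grubs 1.26, earthworms 0.555, leatherjackets 0.22. Add prey in this order while the next type's profitability exceeds the intake rate on those already taken.
Rate on top 1: 1.391. ant pupae: 1.77 > 1.391 → include.
Rate on top 2: 1.558. beetle grubs: 1.26 < 1.558 → exclude; stop.
Optimal diet: wireworms, ant pupae — 2 of 5 types.

2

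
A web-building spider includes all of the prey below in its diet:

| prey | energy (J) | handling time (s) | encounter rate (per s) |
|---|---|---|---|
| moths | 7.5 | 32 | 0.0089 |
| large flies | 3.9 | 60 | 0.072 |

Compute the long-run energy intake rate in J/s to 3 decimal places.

R = (0.0089×7.5 + 0.072×3.9) / (1 + 0.0089×32 + 0.072×60) = 0.3476/5.605 = 0.06201 J/s.

0.062 J/s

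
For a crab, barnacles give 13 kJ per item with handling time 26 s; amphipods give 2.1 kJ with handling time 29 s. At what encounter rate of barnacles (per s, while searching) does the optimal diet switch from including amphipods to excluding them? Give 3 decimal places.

0.007 per s

The zero-one rule: include amphipods iff E₂/h₂ > λE₁/(1+λh₁). Equality gives the switch point.
λE₁h₂ = E₂ + λE₂h₁ ⇒ λ = E₂/(E₁h₂ − E₂h₁) = 2.1/(377 − 54.6) = 0.006514 per s.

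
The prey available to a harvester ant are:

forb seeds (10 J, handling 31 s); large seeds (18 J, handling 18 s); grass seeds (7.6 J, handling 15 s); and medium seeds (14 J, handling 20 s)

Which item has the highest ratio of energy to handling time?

Profitability E/h (J/s): forb seeds = 10/31 = 0.323, large seeds = 18/18 = 1, grass seeds = 7.6/15 = 0.507, medium seeds = 14/20 = 0.7.
Ranked: large seeds > medium seeds > grass seeds > forb seeds.

large seeds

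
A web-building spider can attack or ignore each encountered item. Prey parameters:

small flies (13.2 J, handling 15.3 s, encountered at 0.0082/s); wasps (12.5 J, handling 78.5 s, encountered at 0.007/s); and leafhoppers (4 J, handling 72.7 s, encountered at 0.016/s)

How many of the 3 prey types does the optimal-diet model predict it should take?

Rank by E/h (J/s): small flies 0.863, wasps 0.159, leafhoppers 0.055. Include each in turn until the next type's E/h falls below the running intake rate.
Rate on top 1: 0.09617. wasps: 0.159 > 0.09617 → include.
Rate on top 2: 0.1169. leafhoppers: 0.055 < 0.1169 → exclude; stop.
Optimal diet: small flies, wasps — 2 of 3 types.

2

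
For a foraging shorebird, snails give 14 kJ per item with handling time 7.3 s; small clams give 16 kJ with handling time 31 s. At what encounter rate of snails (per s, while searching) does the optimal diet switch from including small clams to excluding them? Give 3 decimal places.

0.050 per s

At the threshold, the rate on snails alone equals the profitability of small clams: λ·14/(1 + λ·7.3) = 16/31 = 0.5161.
Rearranging, λ(14 − 0.5161×7.3) = 0.5161, so λ = 0.5161/10.23 = 0.05044 per s.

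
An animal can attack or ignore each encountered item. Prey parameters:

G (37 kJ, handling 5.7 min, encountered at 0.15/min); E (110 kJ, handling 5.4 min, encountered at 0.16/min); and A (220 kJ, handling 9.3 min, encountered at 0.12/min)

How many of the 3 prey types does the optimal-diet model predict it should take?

2

Rank by E/h (kJ/min): A 23.7, E 20.4, G 6.49. Include each in turn until the next type's E/h falls below the running intake rate.
Rate on top 1: 12.48. E: 20.4 > 12.48 → include.
Rate on top 2: 14.77. G: 6.49 < 14.77 → exclude; stop.
Optimal diet: A, E — 2 of 3 types.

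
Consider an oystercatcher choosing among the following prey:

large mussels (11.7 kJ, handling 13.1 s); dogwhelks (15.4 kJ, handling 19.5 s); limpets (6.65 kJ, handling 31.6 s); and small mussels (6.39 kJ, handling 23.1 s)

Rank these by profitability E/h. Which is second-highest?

In descending order of E/h:
large mussels: 11.7/13.1 = 0.893 kJ/s
dogwhelks: 15.4/19.5 = 0.79 kJ/s
small mussels: 6.39/23.1 = 0.277 kJ/s
limpets: 6.65/31.6 = 0.21 kJ/s

dogwhelks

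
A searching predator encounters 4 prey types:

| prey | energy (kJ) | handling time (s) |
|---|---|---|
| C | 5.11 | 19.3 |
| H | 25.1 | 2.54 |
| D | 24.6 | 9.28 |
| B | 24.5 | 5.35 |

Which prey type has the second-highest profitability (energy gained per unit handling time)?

B

In descending order of E/h:
H: 25.1/2.54 = 9.88 kJ/s
B: 24.5/5.35 = 4.58 kJ/s
D: 24.6/9.28 = 2.65 kJ/s
C: 5.11/19.3 = 0.265 kJ/s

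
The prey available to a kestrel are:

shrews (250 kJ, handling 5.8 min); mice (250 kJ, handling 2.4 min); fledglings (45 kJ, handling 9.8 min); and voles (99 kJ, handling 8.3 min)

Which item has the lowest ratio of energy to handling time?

In descending order of E/h:
mice: 250/2.4 = 104 kJ/min
shrews: 250/5.8 = 43.1 kJ/min
voles: 99/8.3 = 11.9 kJ/min
fledglings: 45/9.8 = 4.59 kJ/min

fledglings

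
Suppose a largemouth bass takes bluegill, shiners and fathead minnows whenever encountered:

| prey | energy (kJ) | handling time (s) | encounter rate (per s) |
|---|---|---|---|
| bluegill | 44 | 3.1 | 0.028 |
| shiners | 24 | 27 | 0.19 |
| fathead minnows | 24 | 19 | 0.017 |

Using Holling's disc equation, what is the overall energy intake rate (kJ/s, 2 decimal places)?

Energy encountered per unit search time: 0.028×44 + 0.19×24 + 0.017×24 = 6.2 kJ/s.
Handling time per unit search time: 0.028×3.1 + 0.19×27 + 0.017×19 = 5.54.
Rate = 6.2/(1 + 5.54) = 0.948 kJ/s.

0.95 kJ/s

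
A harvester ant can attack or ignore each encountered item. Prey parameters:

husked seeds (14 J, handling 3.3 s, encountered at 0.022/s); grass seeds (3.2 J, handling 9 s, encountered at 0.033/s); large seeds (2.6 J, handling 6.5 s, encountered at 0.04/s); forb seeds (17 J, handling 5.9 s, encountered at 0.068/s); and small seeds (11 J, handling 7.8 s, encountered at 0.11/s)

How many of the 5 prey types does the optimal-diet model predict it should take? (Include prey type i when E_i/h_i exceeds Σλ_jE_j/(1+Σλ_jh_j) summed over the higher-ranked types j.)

E/h in descending order: husked seeds 4.24, forb seeds 2.88, small seeds 1.41, large seeds 0.4, grass seeds 0.356 J/s. The optimal diet is the largest prefix of this list for which every included type satisfies E_i/h_i > R on the types above it.
Rate on top 1: 0.2872. forb seeds: 2.88 > 0.2872 → include.
Rate on top 2: 0.9934. small seeds: 1.41 > 0.9934 → include.
Rate on top 3: 1.147. large seeds: 0.4 < 1.147 → exclude; stop.
Optimal diet: husked seeds, forb seeds, small seeds — 3 of 5 types.

3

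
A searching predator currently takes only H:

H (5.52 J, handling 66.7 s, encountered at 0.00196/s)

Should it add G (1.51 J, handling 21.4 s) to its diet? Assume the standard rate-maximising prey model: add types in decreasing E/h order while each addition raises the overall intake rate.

Yes

Intake rate on the current diet: R = (0.00196×5.52) / (1 + 0.00196×66.7) = 0.01082/1.131 = 0.009568 J/s.
Profitability of G: 1.51/21.4 = 0.07056 J/s.
Since 0.07056 > R, including G increases the long-run rate.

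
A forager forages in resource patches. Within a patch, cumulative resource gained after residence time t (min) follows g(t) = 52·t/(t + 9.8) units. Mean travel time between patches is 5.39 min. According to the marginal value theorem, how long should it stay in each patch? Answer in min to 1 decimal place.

Optimal t* satisfies g'(t*) = g(t*)/(T + t*).
g'(t) = 52·9.8/(t + 9.8)². Setting 52·9.8/(t+9.8)² = 52t/[(t+9.8)(5.39+t)] gives 9.8(5.39+t) = t(t+9.8), so t² = 9.8×5.39 = 52.82.
t* = √52.82 = 7.268 min.

7.3 min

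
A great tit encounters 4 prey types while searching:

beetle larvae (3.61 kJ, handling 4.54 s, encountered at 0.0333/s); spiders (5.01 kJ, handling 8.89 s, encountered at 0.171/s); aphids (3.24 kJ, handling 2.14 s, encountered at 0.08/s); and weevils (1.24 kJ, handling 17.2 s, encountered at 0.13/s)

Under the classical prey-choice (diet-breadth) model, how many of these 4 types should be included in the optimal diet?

3

E/h in descending order: aphids 1.51, beetle larvae 0.795, spiders 0.564, weevils 0.0721 kJ/s. The optimal diet is the largest prefix of this list for which every included type satisfies E_i/h_i > R on the types above it.
Rate on top 1: 0.2213. beetle larvae: 0.795 > 0.2213 → include.
Rate on top 2: 0.2869. spiders: 0.564 > 0.2869 → include.
Rate on top 3: 0.4349. weevils: 0.0721 < 0.4349 → exclude; stop.
Optimal diet: aphids, beetle larvae, spiders — 3 of 4 types.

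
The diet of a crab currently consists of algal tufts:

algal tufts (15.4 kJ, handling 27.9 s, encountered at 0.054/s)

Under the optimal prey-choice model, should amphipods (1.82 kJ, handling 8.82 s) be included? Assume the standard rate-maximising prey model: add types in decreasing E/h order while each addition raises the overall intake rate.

Current rate: (0.054×15.4)/(1 + 0.054×27.9) = 0.3318 kJ/s.
Profitability of amphipods: 1.82/8.82 = 0.2063 kJ/s.
Since 0.2063 < R, time spent handling amphipods is better spent searching.

No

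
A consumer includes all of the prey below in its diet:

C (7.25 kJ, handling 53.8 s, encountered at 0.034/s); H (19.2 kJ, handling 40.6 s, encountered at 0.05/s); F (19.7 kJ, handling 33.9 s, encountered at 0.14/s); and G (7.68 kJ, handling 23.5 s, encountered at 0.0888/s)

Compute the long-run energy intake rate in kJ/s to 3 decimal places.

0.397 kJ/s

R = Σλ_iE_i / (1 + Σλ_ih_i)
Numerator: 0.034×7.25 + 0.05×19.2 + 0.14×19.7 + 0.0888×7.68 = 4.646
Denominator: 1 + 0.034×53.8 + 0.05×40.6 + 0.14×33.9 + 0.0888×23.5 = 11.69
R = 4.646/11.69 = 0.3974 kJ/s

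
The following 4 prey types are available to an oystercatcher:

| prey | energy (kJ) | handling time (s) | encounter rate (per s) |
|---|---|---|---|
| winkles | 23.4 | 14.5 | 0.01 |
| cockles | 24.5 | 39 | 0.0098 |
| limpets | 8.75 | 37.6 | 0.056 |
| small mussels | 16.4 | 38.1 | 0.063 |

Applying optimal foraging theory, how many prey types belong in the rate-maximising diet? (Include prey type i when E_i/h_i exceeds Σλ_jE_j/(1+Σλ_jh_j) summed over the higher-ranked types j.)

Rank by E/h (kJ/s): winkles 1.61, cockles 0.628, small mussels 0.43, limpets 0.233. Include each in turn until the next type's E/h falls below the running intake rate.
Rate on top 1: 0.2044. cockles: 0.628 > 0.2044 → include.
Rate on top 2: 0.3104. small mussels: 0.43 > 0.3104 → include.
Rate on top 3: 0.3838. limpets: 0.233 < 0.3838 → exclude; stop.
Optimal diet: winkles, cockles, small mussels — 3 of 4 types.

3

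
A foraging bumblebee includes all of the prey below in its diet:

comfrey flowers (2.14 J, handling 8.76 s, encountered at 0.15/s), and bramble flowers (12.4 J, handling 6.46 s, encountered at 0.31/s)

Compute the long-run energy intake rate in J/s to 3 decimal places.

0.965 J/s

Energy encountered per unit search time: 0.15×2.14 + 0.31×12.4 = 4.165 J/s.
Handling time per unit search time: 0.15×8.76 + 0.31×6.46 = 3.317.
Rate = 4.165/(1 + 3.317) = 0.9649 J/s.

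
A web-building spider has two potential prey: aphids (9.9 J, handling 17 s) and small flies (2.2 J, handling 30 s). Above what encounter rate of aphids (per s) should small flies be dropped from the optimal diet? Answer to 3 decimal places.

Drop small flies once their profitability E₂/h₂ falls below the rate achievable on aphids alone: E₂/h₂ = λE₁/(1 + λh₁).
Solve for λ: λE₁h₂ = E₂(1 + λh₁) → λ(E₁h₂ − E₂h₁) = E₂ → λ = E₂/(E₁h₂ − E₂h₁).
λ = 2.2/(9.9×30 − 2.2×17) = 2.2/259.6 = 0.008475 per s.

0.008 per s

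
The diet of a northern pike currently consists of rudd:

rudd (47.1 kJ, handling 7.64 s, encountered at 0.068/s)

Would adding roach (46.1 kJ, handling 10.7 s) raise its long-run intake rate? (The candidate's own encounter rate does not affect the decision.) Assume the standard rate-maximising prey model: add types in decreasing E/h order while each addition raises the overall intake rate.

Yes

Current rate: (0.068×47.1)/(1 + 0.068×7.64) = 2.108 kJ/s.
Profitability of roach: 46.1/10.7 = 4.308 kJ/s.
4.308 > 2.108, so adding roach raises the average — include it.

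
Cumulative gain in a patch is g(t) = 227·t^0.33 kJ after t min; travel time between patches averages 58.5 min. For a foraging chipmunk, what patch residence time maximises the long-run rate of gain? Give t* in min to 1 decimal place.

By the marginal value theorem, leave when the instantaneous gain rate g'(t) equals the habitat-wide average g(t)/(T + t).
g'(t) = 0.33·227·t^-0.67. Setting 0.33·227·t^-0.67 = 227·t^0.33/(58.5+t) gives 0.33(58.5+t) = t, so 0.67·t = 0.33×58.5.
t* = 0.33×58.5/0.67 = 28.81 min.

28.8 min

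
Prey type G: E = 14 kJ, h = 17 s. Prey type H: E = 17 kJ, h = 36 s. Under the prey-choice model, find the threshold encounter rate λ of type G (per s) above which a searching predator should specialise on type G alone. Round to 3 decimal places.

At the threshold, the rate on type G alone equals the profitability of type H: λ·14/(1 + λ·17) = 17/36 = 0.4722.
Rearranging, λ(14 − 0.4722×17) = 0.4722, so λ = 0.4722/5.972 = 0.07907 per s.

0.079 per s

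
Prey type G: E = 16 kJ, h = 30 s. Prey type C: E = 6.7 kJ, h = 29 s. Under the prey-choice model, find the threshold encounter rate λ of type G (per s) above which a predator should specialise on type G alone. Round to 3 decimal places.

The zero-one rule: include type C iff E₂/h₂ > λE₁/(1+λh₁). Equality gives the switch point.
λE₁h₂ = E₂ + λE₂h₁ ⇒ λ = E₂/(E₁h₂ − E₂h₁) = 6.7/(464 − 201) = 0.02548 per s.

0.025 per s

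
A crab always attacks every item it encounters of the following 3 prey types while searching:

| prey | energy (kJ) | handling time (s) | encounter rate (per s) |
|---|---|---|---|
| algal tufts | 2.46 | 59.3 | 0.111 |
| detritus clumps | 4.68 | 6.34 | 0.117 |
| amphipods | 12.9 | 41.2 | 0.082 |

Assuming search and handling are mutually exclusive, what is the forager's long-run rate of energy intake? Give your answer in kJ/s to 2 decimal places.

Energy encountered per unit search time: 0.111×2.46 + 0.117×4.68 + 0.082×12.9 = 1.878 kJ/s.
Handling time per unit search time: 0.111×59.3 + 0.117×6.34 + 0.082×41.2 = 10.7.
Rate = 1.878/(1 + 10.7) = 0.1605 kJ/s.

0.16 kJ/s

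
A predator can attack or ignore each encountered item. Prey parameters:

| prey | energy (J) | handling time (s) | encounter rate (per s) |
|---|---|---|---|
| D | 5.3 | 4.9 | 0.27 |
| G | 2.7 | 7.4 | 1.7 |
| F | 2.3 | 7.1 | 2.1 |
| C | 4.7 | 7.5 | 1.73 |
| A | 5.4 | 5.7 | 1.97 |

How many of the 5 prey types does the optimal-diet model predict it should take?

E/h in descending order: D 1.08, A 0.947, C 0.627, G 0.365, F 0.324 J/s. The optimal diet is the largest prefix of this list for which every included type satisfies E_i/h_i > R on the types above it.
Rate on top 1: 0.616. A: 0.947 > 0.616 → include.
Rate on top 2: 0.8906. C: 0.627 < 0.8906 → exclude; stop.
Optimal diet: D, A — 2 of 5 types.

2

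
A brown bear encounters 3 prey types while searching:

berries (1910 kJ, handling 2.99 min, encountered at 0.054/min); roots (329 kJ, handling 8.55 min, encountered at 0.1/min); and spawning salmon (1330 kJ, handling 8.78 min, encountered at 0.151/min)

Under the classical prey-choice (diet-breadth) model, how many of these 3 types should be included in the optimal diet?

2

E/h in descending order: berries 639, spawning salmon 151, roots 38.5 kJ/min. The optimal diet is the largest prefix of this list for which every included type satisfies E_i/h_i > R on the types above it.
Rate on top 1: 88.8. spawning salmon: 151 > 88.8 → include.
Rate on top 2: 122.2. roots: 38.5 < 122.2 → exclude; stop.
Optimal diet: berries, spawning salmon — 2 of 3 types.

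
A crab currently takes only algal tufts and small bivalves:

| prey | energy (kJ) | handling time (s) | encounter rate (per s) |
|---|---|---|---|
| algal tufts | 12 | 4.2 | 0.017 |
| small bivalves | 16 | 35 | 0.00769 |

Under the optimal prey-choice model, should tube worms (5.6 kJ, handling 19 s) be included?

Yes

On algal tufts and small bivalves alone, R = ΣλE/(1+Σλh) = 0.327/1.341 = 0.244 kJ/s.
tube worms: E/h = 5.6/19 = 0.2947 kJ/s.
0.2947 > 0.244, so adding tube worms raises the average — include it.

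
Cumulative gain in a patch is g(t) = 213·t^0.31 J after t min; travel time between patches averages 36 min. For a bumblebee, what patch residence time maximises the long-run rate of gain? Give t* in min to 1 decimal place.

16.2 min

Optimal t* satisfies g'(t*) = g(t*)/(T + t*).
g'(t) = 0.31·213·t^-0.69. Setting 0.31·213·t^-0.69 = 213·t^0.31/(36+t) gives 0.31(36+t) = t, so 0.69·t = 0.31×36.
t* = 0.31×36/0.69 = 16.17 min.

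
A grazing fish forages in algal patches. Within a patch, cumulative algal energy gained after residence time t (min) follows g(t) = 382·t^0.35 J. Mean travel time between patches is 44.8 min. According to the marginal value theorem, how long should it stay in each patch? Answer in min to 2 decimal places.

24.12 min

By the marginal value theorem, leave when the instantaneous gain rate g'(t) equals the habitat-wide average g(t)/(T + t).
g'(t) = 0.35·382·t^-0.65. Setting 0.35·382·t^-0.65 = 382·t^0.35/(44.8+t) gives 0.35(44.8+t) = t, so 0.65·t = 0.35×44.8.
t* = 0.35×44.8/0.65 = 24.12 min.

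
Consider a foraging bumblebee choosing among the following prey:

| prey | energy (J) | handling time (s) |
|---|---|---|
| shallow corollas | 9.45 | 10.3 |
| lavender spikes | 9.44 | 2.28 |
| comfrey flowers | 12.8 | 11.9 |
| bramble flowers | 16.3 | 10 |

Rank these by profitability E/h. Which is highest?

lavender spikes

In descending order of E/h:
lavender spikes: 9.44/2.28 = 4.14 J/s
bramble flowers: 16.3/10 = 1.63 J/s
comfrey flowers: 12.8/11.9 = 1.08 J/s
shallow corollas: 9.45/10.3 = 0.917 J/s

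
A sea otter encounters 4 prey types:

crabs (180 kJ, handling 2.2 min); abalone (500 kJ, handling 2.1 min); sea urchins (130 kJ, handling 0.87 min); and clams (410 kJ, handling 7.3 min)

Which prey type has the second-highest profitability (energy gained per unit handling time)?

Profitability E/h (kJ/min): crabs = 180/2.2 = 81.8, abalone = 500/2.1 = 238, sea urchins = 130/0.87 = 149, clams = 410/7.3 = 56.2.
Ranked: abalone > sea urchins > crabs > clams.

sea urchins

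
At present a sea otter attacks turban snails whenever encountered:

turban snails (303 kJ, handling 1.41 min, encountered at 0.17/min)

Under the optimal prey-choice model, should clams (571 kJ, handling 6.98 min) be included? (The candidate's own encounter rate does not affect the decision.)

Yes

Current rate: (0.17×303)/(1 + 0.17×1.41) = 41.55 kJ/min.
clams: E/h = 571/6.98 = 81.81 kJ/min.
Since 81.81 > R, including clams increases the long-run rate.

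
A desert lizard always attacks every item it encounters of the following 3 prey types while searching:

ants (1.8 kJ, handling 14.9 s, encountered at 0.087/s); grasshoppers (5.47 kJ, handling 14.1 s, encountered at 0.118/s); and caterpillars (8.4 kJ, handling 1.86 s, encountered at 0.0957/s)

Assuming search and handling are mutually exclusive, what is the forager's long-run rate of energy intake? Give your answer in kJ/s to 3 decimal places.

R = Σλ_iE_i / (1 + Σλ_ih_i)
Numerator: 0.087×1.8 + 0.118×5.47 + 0.0957×8.4 = 1.606
Denominator: 1 + 0.087×14.9 + 0.118×14.1 + 0.0957×1.86 = 4.138
R = 1.606/4.138 = 0.3881 kJ/s

0.388 kJ/s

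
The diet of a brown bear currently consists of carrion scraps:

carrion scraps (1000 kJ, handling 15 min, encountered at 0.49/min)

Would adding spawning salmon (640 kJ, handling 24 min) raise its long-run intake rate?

Current rate: (0.49×1000)/(1 + 0.49×15) = 58.68 kJ/min.
spawning salmon: E/h = 640/24 = 26.67 kJ/min.
26.67 < 58.68, so adding spawning salmon would lower the average — exclude it.

No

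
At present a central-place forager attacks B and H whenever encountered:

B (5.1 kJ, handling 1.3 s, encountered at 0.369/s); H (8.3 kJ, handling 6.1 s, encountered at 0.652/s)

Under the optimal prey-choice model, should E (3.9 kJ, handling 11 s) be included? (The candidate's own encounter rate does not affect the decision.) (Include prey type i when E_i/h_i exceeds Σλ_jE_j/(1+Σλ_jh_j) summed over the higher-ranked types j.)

No

Intake rate on the current diet: R = (0.369×5.1 + 0.652×8.3) / (1 + 0.369×1.3 + 0.652×6.1) = 7.294/5.457 = 1.337 kJ/s.
E: E/h = 3.9/11 = 0.3545 kJ/s.
Since 0.3545 < R, time spent handling E is better spent searching.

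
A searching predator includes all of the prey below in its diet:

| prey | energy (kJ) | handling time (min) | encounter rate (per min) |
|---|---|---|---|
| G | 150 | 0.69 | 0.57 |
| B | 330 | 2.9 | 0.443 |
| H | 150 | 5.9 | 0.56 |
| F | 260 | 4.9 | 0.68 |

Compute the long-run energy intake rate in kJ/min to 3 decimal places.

52.876 kJ/min

R = (0.57×150 + 0.443×330 + 0.56×150 + 0.68×260) / (1 + 0.57×0.69 + 0.443×2.9 + 0.56×5.9 + 0.68×4.9) = 492.5/9.314 = 52.88 kJ/min.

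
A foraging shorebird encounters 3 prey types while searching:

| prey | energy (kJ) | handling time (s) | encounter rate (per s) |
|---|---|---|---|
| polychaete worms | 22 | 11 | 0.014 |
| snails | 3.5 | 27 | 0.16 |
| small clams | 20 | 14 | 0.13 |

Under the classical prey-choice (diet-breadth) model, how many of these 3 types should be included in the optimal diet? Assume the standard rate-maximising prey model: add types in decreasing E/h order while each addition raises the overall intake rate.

Rank by E/h (kJ/s): polychaete worms 2, small clams 1.43, snails 0.13. Include each in turn until the next type's E/h falls below the running intake rate.
Rate on top 1: 0.2669. small clams: 1.43 > 0.2669 → include.
Rate on top 2: 0.9778. snails: 0.13 < 0.9778 → exclude; stop.
Optimal diet: polychaete worms, small clams — 2 of 3 types.

2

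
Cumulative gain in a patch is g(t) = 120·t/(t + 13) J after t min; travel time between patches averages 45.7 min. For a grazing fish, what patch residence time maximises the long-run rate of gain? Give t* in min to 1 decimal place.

By the marginal value theorem, leave when the instantaneous gain rate g'(t) equals the habitat-wide average g(t)/(T + t).
g'(t) = 120·13/(t + 13)². Setting 120·13/(t+13)² = 120t/[(t+13)(45.7+t)] gives 13(45.7+t) = t(t+13), so t² = 13×45.7 = 594.1.
t* = √594.1 = 24.37 min.

24.4 min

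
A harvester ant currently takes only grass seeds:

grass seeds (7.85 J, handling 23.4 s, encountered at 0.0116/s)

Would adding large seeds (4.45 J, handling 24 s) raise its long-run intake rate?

Intake rate on the current diet: R = (0.0116×7.85) / (1 + 0.0116×23.4) = 0.09106/1.271 = 0.07162 J/s.
large seeds: E/h = 4.45/24 = 0.1854 J/s.
0.1854 > 0.07162, so adding large seeds raises the average — include it.

Yes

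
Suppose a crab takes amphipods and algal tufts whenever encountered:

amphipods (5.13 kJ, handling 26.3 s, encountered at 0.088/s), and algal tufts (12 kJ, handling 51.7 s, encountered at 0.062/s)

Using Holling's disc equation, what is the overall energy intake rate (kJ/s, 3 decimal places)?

0.183 kJ/s

R = Σλ_iE_i / (1 + Σλ_ih_i)
Numerator: 0.088×5.13 + 0.062×12 = 1.195
Denominator: 1 + 0.088×26.3 + 0.062×51.7 = 6.52
R = 1.195/6.52 = 0.1834 kJ/s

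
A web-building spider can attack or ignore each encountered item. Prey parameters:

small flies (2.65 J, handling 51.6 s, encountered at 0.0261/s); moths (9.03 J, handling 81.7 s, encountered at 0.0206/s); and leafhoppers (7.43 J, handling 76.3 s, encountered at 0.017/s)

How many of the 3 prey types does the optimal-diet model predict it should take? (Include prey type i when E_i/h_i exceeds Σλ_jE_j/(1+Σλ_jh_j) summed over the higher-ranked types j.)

E/h in descending order: moths 0.111, leafhoppers 0.0974, small flies 0.0514 J/s. The optimal diet is the largest prefix of this list for which every included type satisfies E_i/h_i > R on the types above it.
Rate on top 1: 0.06933. leafhoppers: 0.0974 > 0.06933 → include.
Rate on top 2: 0.07847. small flies: 0.0514 < 0.07847 → exclude; stop.
Optimal diet: moths, leafhoppers — 2 of 3 types.

2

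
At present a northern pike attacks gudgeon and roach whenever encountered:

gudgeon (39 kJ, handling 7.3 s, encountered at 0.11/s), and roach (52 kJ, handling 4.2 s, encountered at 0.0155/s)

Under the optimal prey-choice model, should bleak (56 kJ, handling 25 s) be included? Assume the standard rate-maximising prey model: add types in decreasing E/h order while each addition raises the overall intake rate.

No

On gudgeon and roach alone, R = ΣλE/(1+Σλh) = 5.096/1.868 = 2.728 kJ/s.
Profitability of bleak: 56/25 = 2.24 kJ/s.
2.24 < 2.728, so adding bleak would lower the average — exclude it.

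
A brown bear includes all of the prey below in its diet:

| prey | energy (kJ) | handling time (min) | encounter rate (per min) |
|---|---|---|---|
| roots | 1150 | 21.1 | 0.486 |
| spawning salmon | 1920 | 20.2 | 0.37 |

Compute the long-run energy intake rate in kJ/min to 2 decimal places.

R = Σλ_iE_i / (1 + Σλ_ih_i)
Numerator: 0.486×1150 + 0.37×1920 = 1269
Denominator: 1 + 0.486×21.1 + 0.37×20.2 = 18.73
R = 1269/18.73 = 67.77 kJ/min

67.77 kJ/min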